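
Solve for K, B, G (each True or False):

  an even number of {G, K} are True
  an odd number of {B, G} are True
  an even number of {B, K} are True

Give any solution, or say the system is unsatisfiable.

Adding constraints 1, 2, 3 mod 2: every variable appears an even number of times on the left, so the left side is 0.
But the right sides sum to 1 (mod 2). 0 ≠ 1 — the system is inconsistent.

Unsatisfiable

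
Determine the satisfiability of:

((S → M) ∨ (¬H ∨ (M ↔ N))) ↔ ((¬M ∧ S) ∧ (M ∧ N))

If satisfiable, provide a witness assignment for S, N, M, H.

S: True, N: True, M: False, H: True

  ((S → M) ∨ (¬H ∨ (M ↔ N))) ↔ ((¬M ∧ S) ∧ (M ∧ N)) = True
    (S → M) ∨ (¬H ∨ (M ↔ N)) = False
      S → M = False
      ¬H ∨ (M ↔ N) = False
        ¬H = False
        M ↔ N = False
    (¬M ∧ S) ∧ (M ∧ N) = False
      ¬M ∧ S = True
        ¬M = True
      M ∧ N = False
The formula evaluates to True.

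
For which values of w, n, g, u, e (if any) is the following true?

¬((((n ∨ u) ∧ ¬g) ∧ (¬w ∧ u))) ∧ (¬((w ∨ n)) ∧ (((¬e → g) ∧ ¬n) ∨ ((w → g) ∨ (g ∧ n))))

w = False; n = False; g = True; u = True; e = True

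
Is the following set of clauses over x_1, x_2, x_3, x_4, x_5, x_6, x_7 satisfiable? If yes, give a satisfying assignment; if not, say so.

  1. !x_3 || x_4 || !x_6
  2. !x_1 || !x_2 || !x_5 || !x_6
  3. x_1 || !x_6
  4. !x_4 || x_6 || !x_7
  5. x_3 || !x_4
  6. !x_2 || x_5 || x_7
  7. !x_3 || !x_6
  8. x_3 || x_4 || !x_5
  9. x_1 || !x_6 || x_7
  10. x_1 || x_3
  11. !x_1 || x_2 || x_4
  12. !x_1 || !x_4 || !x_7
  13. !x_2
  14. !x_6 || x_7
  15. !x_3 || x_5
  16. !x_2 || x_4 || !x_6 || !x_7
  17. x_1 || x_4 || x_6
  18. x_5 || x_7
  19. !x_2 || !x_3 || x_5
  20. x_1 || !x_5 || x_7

Unit clause (!x_2) forces x_2 = False.
Set x_1 = True.
  then (!x_1 || x_2 || x_4) forces x_4 = True.
  then (!x_1 || !x_4 || !x_7) forces x_7 = False.
  then (!x_6 || x_7) forces x_6 = False.
  then (x_5 || x_7) forces x_5 = True.
  then (x_3 || !x_4) forces x_3 = True.
All clauses satisfied.

x_1: True, x_2: False, x_3: True, x_4: True, x_5: True, x_6: False, x_7: False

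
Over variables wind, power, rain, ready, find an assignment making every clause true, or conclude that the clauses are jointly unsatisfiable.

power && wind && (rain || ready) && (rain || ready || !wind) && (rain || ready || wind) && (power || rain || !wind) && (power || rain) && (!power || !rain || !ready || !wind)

wind = True, power = True, rain = False, ready = True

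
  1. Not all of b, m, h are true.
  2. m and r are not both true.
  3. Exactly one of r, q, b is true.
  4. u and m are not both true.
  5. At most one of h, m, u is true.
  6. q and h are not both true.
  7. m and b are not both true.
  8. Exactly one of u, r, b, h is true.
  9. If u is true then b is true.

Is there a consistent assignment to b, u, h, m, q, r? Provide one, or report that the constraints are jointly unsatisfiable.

b = False; u = False; h = False; m = False; q = False; r = True

  (1) {b, m, h}: 0/3 true — not all ✓
  (2) m=F, r=T — not both ✓
  (3) {r, q, b}: 1 true — exactly one ✓
  (4) u=F, m=F — not both ✓
  (5) {h, m, u}: 0 true — at most one ✓
  (6) q=F, h=F — not both ✓
  (7) m=F, b=F — not both ✓
  (8) {u, r, b, h}: 1 true — exactly one ✓
  (9) u=F ⇒ b: vacuous ✓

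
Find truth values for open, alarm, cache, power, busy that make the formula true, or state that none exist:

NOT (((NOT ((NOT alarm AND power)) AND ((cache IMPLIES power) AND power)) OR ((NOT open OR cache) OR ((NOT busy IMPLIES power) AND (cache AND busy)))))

open: True, alarm: False, cache: False, power: True, busy: False

  NOT (((NOT ((NOT alarm AND power)) AND ((cache IMPLIES power) AND power)) OR ((NOT open OR cache) OR ((NOT busy IMPLIES power) AND (cache AND busy))))) = True
    (NOT ((NOT alarm AND power)) AND ((cache IMPLIES power) AND power)) OR ((NOT open OR cache) OR ((NOT busy IMPLIES power) AND (cache AND busy))) = False
      NOT ((NOT alarm AND power)) AND ((cache IMPLIES power) AND power) = False
        NOT ((NOT alarm AND power)) = False
          NOT alarm AND power = True
            NOT alarm = True
        (cache IMPLIES power) AND power = True
          cache IMPLIES power = True
      (NOT open OR cache) OR ((NOT busy IMPLIES power) AND (cache AND busy)) = False
        NOT open OR cache = False
          NOT open = False
        (NOT busy IMPLIES power) AND (cache AND busy) = False
          NOT busy IMPLIES power = True
            NOT busy = True
          cache AND busy = False
The formula evaluates to True.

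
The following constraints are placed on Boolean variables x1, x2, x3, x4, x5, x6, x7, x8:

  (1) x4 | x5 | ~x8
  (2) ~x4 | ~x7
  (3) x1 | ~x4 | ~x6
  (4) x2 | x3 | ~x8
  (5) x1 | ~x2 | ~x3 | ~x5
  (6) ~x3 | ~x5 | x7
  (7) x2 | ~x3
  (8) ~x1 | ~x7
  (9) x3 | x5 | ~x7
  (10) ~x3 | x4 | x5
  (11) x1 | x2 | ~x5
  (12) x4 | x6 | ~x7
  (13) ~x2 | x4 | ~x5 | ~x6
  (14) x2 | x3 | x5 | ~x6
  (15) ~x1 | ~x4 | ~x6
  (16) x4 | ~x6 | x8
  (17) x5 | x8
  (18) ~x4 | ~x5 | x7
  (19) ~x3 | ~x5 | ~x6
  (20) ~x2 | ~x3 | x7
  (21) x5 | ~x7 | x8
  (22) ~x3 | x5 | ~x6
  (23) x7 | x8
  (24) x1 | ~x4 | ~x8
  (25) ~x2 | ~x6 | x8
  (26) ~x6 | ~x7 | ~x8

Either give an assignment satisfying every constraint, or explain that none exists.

x1: True, x2: True, x3: False, x4: False, x5: True, x6: False, x7: False, x8: True

Set x1 = True.
  then (~x1 | ~x7) forces x7 = False.
  then (x7 | x8) forces x8 = True.
Try x2 = False:
  (x2 | x3 | ~x8) forces x3 = True.
  clause (x2 | ~x3) is falsified — backtrack.
So x2 = True.
  then (~x2 | ~x3 | x7) forces x3 = False.
Set x4 = False.
  then (x4 | x5 | ~x8) forces x5 = True.
  then (~x2 | x4 | ~x5 | ~x6) forces x6 = False.
All clauses satisfied.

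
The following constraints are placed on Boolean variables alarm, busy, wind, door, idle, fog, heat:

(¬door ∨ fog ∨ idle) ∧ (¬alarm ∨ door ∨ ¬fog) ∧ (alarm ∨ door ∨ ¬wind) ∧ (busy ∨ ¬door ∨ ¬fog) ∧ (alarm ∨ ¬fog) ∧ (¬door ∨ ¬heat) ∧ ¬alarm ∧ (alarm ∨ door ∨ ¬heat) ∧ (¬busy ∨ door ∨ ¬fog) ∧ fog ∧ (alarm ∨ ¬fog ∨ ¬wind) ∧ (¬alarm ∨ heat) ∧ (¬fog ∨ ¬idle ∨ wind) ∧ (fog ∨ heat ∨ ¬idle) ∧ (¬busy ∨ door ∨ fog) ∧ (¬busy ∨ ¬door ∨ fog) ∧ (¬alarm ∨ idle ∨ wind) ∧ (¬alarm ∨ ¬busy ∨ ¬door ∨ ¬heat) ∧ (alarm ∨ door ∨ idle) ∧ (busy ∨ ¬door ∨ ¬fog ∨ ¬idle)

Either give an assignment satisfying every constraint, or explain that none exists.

Case alarm = True:
  Clause (¬alarm) is falsified — contradiction.
Case alarm = False:
  (alarm ∨ ¬fog) forces fog = False.
  Clause (fog) is falsified — contradiction.
Both cases fail, so the formula is unsatisfiable.

UNSATISFIABLE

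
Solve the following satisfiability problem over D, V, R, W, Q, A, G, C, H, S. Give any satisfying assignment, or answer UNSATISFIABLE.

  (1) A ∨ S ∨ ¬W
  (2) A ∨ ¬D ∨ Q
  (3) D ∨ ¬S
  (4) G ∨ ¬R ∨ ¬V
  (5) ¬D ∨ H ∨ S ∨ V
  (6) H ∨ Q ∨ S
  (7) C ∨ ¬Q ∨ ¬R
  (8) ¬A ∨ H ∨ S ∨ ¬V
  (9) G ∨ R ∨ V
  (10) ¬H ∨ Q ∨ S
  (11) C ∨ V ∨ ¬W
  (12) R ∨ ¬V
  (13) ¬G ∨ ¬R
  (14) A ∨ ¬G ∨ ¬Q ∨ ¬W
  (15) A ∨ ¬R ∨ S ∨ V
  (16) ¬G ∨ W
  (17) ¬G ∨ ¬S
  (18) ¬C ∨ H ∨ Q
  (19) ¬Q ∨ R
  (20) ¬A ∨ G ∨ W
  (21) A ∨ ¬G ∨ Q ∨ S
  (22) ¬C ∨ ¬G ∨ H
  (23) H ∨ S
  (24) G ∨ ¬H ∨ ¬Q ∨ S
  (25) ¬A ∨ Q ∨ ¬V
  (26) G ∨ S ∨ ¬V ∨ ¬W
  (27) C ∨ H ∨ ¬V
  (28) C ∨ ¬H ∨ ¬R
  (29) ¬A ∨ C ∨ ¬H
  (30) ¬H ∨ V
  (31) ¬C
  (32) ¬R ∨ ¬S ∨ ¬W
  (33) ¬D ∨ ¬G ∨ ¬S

Unsatisfiable

Case V = True:
  (R ∨ ¬V) forces R = True.
  (G ∨ ¬R ∨ ¬V) forces G = True.
  Clause (¬G ∨ ¬R) is falsified — contradiction.
Case V = False:
  (¬H ∨ V) forces H = False.
  (H ∨ S) forces S = True.
  (D ∨ ¬S) forces D = True.
  (¬G ∨ ¬S) forces G = False.
  (G ∨ R ∨ V) forces R = True.
  (¬C) forces C = False.
  (C ∨ ¬Q ∨ ¬R) forces Q = False.
  (A ∨ ¬D ∨ Q) forces A = True.
  (C ∨ V ∨ ¬W) forces W = False.
  Clause (¬A ∨ G ∨ W) is falsified — contradiction.
Both cases fail, so the formula is unsatisfiable.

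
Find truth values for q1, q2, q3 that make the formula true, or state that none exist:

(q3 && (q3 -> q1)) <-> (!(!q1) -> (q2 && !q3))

q1 = True, q2 = False, q3 = False

  (q3 && (q3 -> q1)) <-> (!(!q1) -> (q2 && !q3)) = True
    q3 && (q3 -> q1) = False
      q3 -> q1 = True
    !(!q1) -> (q2 && !q3) = False
      !(!q1) = True
        !q1 = False
      q2 && !q3 = False
        !q3 = True
The formula evaluates to True.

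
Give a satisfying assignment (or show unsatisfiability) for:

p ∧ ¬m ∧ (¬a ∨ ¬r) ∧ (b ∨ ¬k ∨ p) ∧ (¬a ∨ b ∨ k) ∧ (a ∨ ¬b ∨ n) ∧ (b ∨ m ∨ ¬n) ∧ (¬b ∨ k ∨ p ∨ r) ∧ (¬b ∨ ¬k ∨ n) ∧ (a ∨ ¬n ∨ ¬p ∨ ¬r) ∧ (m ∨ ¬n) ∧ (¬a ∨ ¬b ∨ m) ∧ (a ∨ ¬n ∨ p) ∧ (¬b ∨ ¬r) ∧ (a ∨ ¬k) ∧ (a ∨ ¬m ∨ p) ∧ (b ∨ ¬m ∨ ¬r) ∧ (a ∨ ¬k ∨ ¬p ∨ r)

Unit clause (p) forces p = True.
Unit clause (¬m) forces m = False.
In (m ∨ ¬n) only ¬n is left, so n = False.
Try b = True:
  (a ∨ ¬b ∨ n) forces a = True.
  clause (¬a ∨ ¬b ∨ m) is falsified — backtrack.
So b = False.
Set r = False.
Set a = False.
  then (a ∨ ¬k) forces k = False.
All clauses satisfied.

b = False; r = False; a = False; n = False; k = False; m = False; p = True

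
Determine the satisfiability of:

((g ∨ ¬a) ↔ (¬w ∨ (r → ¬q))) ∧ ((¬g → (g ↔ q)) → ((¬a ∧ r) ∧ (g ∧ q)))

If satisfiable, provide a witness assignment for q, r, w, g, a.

q=T; r=T; w=F; g=T; a=F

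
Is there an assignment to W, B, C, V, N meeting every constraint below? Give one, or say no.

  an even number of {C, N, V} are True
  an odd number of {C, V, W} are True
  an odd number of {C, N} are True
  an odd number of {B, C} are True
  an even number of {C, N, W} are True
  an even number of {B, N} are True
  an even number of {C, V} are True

W: True, B: False, C: True, V: True, N: False

{C, N, V}: 2 true → even ✓
{C, V, W}: 3 true → odd ✓
{C, N}: 1 true → odd ✓
{B, C}: 1 true → odd ✓
{C, N, W}: 2 true → even ✓
{B, N}: 0 true → even ✓
{C, V}: 2 true → even ✓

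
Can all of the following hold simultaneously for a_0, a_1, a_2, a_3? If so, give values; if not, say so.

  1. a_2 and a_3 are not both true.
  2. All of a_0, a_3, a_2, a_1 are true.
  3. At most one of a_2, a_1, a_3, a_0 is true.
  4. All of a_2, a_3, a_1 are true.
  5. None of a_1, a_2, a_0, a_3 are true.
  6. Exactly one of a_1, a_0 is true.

The formula is unsatisfiable.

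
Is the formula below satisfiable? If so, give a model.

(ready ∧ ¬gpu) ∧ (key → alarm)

alarm: True, ready: True, gpu: False, key: False

  ready ∧ ¬gpu = True
    ¬gpu = True
  key → alarm = True
Both conjuncts True, so the formula holds.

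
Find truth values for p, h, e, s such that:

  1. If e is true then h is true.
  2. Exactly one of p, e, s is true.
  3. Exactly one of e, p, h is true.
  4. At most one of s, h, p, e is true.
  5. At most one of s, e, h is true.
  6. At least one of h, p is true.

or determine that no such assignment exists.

p: True, h: False, e: False, s: False

  (1) e=F ⇒ h: vacuous ✓
  (2) {p, e, s}: 1 true — exactly one ✓
  (3) {e, p, h}: 1 true — exactly one ✓
  (4) {s, h, p, e}: 1 true — at most one ✓
  (5) {s, e, h}: 0 true — at most one ✓
  (6) {h, p}: 1 true — at least one ✓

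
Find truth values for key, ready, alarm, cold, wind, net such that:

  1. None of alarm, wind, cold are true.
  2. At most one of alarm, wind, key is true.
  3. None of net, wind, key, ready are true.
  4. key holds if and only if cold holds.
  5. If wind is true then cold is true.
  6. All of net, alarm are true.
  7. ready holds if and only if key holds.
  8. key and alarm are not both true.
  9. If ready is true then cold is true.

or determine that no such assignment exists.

Unsatisfiable

Case alarm = True:
  Constraint (1) is violated (alarm=T) — contradiction.
Case alarm = False:
  Constraint (6) is violated (alarm=F) — contradiction.
Both cases fail — unsatisfiable.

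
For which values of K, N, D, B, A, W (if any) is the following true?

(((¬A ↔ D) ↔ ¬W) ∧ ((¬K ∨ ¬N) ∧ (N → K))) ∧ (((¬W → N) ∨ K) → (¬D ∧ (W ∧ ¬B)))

K=F; N=F; D=T; B=T; A=F; W=F

  ((¬A ↔ D) ↔ ¬W) ∧ ((¬K ∨ ¬N) ∧ (N → K)) = True
    (¬A ↔ D) ↔ ¬W = True
      ¬A ↔ D = True
        ¬A = True
      ¬W = True
    (¬K ∨ ¬N) ∧ (N → K) = True
      ¬K ∨ ¬N = True
        ¬K = True
        ¬N = True
      N → K = True
  ((¬W → N) ∨ K) → (¬D ∧ (W ∧ ¬B)) = True
    (¬W → N) ∨ K = False
      ¬W → N = False
        ¬W = True
    ¬D ∧ (W ∧ ¬B) = False
      ¬D = False
      W ∧ ¬B = False
        ¬B = False
Both conjuncts True, so the formula holds.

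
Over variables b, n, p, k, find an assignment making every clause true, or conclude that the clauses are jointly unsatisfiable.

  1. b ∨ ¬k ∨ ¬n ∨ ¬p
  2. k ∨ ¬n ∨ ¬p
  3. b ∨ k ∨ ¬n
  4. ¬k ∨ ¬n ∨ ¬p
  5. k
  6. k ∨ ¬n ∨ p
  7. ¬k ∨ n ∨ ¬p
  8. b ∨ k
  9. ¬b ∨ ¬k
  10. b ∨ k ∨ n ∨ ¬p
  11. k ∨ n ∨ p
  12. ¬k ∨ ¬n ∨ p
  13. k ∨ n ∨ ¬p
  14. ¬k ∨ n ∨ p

UNSATISFIABLE

Case n = True:
  (k) forces k = True.
  (¬k ∨ ¬n ∨ ¬p) forces p = False.
  Clause (¬k ∨ ¬n ∨ p) is falsified — contradiction.
Case n = False:
  (k) forces k = True.
  (¬k ∨ n ∨ ¬p) forces p = False.
  Clause (¬k ∨ n ∨ p) is falsified — contradiction.
Both cases fail, so the formula is unsatisfiable.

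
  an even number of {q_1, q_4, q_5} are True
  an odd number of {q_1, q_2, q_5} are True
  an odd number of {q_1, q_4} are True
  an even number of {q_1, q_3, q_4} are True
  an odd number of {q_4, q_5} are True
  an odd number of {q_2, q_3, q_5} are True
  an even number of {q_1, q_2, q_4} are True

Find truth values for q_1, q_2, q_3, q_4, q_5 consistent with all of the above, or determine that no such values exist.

q_1 = True; q_2 = True; q_3 = True; q_4 = False; q_5 = True

{q_1, q_4, q_5}: 2 true → even ✓
{q_1, q_2, q_5}: 3 true → odd ✓
{q_1, q_4}: 1 true → odd ✓
{q_1, q_3, q_4}: 2 true → even ✓
{q_4, q_5}: 1 true → odd ✓
{q_2, q_3, q_5}: 3 true → odd ✓
{q_1, q_2, q_4}: 2 true → even ✓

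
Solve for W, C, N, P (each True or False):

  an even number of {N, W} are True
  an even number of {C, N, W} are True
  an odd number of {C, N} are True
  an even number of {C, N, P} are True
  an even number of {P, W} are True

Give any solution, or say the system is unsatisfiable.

W = True; C = False; N = True; P = True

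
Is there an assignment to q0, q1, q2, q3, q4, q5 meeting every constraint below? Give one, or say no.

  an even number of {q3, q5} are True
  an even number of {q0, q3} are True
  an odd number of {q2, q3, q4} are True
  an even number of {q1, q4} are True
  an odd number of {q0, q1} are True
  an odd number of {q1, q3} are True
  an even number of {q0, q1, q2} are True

Unsatisfiable — no assignment works.

Adding constraints 2, 3, 4, 7 mod 2: every variable appears an even number of times on the left, so the left side is 0.
But the right sides sum to 1 (mod 2). 0 ≠ 1 — the system is inconsistent.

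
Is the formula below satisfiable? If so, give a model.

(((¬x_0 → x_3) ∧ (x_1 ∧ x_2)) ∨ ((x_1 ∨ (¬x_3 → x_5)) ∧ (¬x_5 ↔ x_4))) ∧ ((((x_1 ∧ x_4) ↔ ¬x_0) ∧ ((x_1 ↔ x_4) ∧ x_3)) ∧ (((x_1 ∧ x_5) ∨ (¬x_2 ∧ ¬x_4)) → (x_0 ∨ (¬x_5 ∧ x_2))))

x_0 = True; x_1 = False; x_2 = False; x_3 = True; x_4 = False; x_5 = True

  ((¬x_0 → x_3) ∧ (x_1 ∧ x_2)) ∨ ((x_1 ∨ (¬x_3 → x_5)) ∧ (¬x_5 ↔ x_4)) = True
    (¬x_0 → x_3) ∧ (x_1 ∧ x_2) = False
      ¬x_0 → x_3 = True
        ¬x_0 = False
      x_1 ∧ x_2 = False
    (x_1 ∨ (¬x_3 → x_5)) ∧ (¬x_5 ↔ x_4) = True
      x_1 ∨ (¬x_3 → x_5) = True
        ¬x_3 → x_5 = True
          ¬x_3 = False
      ¬x_5 ↔ x_4 = True
        ¬x_5 = False
  (((x_1 ∧ x_4) ↔ ¬x_0) ∧ ((x_1 ↔ x_4) ∧ x_3)) ∧ (((x_1 ∧ x_5) ∨ (¬x_2 ∧ ¬x_4)) → (x_0 ∨ (¬x_5 ∧ x_2))) = True
    ((x_1 ∧ x_4) ↔ ¬x_0) ∧ ((x_1 ↔ x_4) ∧ x_3) = True
      (x_1 ∧ x_4) ↔ ¬x_0 = True
        x_1 ∧ x_4 = False
        ¬x_0 = False
      (x_1 ↔ x_4) ∧ x_3 = True
        x_1 ↔ x_4 = True
    ((x_1 ∧ x_5) ∨ (¬x_2 ∧ ¬x_4)) → (x_0 ∨ (¬x_5 ∧ x_2)) = True
      (x_1 ∧ x_5) ∨ (¬x_2 ∧ ¬x_4) = True
        x_1 ∧ x_5 = False
        ¬x_2 ∧ ¬x_4 = True
          ¬x_2 = True
          ¬x_4 = True
      x_0 ∨ (¬x_5 ∧ x_2) = True
        ¬x_5 ∧ x_2 = False
          ¬x_5 = False
Both conjuncts True, so the formula holds.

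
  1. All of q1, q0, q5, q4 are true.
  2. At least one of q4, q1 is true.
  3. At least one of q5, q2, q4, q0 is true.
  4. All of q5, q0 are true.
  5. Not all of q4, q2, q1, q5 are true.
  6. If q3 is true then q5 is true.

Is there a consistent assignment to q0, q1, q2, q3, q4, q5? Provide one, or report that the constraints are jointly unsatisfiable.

q0: True; q1: True; q2: False; q3: False; q4: True; q5: True

  (1) {q1, q0, q5, q4}: all 4 true ✓
  (2) {q4, q1}: 2 true — at least one ✓
  (3) {q5, q2, q4, q0}: 3 true — at least one ✓
  (4) {q5, q0}: all 2 true ✓
  (5) {q4, q2, q1, q5}: 3/4 true — not all ✓
  (6) q3=F ⇒ q5: vacuous ✓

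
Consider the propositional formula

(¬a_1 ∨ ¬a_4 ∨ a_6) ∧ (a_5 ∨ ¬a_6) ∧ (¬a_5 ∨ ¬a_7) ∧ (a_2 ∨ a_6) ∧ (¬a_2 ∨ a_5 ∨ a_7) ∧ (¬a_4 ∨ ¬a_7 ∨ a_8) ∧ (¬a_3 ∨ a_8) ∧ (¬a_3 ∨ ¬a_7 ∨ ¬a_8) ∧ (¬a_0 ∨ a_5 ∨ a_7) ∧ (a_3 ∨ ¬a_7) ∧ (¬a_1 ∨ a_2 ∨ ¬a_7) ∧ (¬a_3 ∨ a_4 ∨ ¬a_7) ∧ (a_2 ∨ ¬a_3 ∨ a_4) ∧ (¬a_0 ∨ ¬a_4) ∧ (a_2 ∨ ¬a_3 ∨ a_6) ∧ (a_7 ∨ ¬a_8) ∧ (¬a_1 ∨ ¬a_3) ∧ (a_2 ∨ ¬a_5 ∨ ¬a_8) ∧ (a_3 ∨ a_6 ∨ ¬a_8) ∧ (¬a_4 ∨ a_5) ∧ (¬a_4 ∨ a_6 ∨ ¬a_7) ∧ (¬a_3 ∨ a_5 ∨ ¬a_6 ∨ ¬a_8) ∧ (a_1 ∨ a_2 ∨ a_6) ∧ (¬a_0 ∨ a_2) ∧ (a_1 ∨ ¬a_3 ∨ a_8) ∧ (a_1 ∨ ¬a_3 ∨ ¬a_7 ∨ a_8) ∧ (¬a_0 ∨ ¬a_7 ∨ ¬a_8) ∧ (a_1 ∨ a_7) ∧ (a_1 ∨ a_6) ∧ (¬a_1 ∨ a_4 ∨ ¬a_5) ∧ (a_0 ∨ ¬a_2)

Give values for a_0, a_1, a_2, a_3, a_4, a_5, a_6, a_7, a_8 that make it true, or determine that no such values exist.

a_0: False, a_1: True, a_2: False, a_3: False, a_4: True, a_5: True, a_6: True, a_7: False, a_8: False

Set a_0 = False.
  then (a_0 ∨ ¬a_2) forces a_2 = False.
  then (a_2 ∨ a_6) forces a_6 = True.
  then (a_5 ∨ ¬a_6) forces a_5 = True.
  then (¬a_5 ∨ ¬a_7) forces a_7 = False.
  then (a_7 ∨ ¬a_8) forces a_8 = False.
  then (a_1 ∨ a_7) forces a_1 = True.
  then (¬a_1 ∨ a_4 ∨ ¬a_5) forces a_4 = True.
  then (¬a_3 ∨ a_8) forces a_3 = False.
All clauses satisfied.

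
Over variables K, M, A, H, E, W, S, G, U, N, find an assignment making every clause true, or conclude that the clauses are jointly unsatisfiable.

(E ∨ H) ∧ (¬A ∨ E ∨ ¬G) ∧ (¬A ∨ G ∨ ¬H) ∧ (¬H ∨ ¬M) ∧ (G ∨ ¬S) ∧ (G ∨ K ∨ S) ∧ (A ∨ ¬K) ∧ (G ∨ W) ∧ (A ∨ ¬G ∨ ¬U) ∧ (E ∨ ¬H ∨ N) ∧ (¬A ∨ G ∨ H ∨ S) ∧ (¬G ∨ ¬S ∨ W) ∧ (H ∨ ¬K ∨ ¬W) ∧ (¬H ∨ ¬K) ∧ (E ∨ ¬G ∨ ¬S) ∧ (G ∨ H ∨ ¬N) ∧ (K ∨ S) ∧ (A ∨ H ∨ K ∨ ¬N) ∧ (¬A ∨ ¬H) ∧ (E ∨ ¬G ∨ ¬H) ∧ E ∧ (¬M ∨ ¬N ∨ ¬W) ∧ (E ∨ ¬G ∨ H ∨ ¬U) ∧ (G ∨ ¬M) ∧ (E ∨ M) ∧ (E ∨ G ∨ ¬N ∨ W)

K = True, M = True, A = True, H = False, E = True, W = False, S = False, G = True, U = False, N = False

Unit clause (E) forces E = True.
Set K = True.
  then (A ∨ ¬K) forces A = True.
  then (¬H ∨ ¬K) forces H = False.
  then (H ∨ ¬K ∨ ¬W) forces W = False.
  then (G ∨ W) forces G = True.
  then (¬G ∨ ¬S ∨ W) forces S = False.
Set M = True.
Set U = False.
Set N = False.
All clauses satisfied.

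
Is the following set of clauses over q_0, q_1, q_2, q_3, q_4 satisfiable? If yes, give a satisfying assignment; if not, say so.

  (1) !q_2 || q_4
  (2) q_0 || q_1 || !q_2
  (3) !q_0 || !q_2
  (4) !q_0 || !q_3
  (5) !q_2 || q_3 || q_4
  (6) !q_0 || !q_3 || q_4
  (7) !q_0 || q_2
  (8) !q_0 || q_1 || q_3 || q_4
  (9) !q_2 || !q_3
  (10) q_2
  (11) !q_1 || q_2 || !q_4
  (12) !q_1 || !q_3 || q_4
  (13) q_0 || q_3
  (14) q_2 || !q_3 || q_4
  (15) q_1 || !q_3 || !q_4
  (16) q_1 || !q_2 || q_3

Unsatisfiable — no assignment works.

Case q_2 = True:
  (!q_2 || q_4) forces q_4 = True.
  (!q_0 || !q_2) forces q_0 = False.
  (q_0 || q_1 || !q_2) forces q_1 = True.
  (!q_2 || !q_3) forces q_3 = False.
  Clause (q_0 || q_3) is falsified — contradiction.
Case q_2 = False:
  Clause (q_2) is falsified — contradiction.
Both cases fail, so the formula is unsatisfiable.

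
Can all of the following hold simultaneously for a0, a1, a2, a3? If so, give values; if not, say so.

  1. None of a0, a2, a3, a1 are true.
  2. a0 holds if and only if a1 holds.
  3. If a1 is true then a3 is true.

a0: False, a1: False, a2: False, a3: False

  (1) {a0, a2, a3, a1}: 0 true — none ✓
  (2) a0=F, a1=F — same ✓
  (3) a1=F ⇒ a3: vacuous ✓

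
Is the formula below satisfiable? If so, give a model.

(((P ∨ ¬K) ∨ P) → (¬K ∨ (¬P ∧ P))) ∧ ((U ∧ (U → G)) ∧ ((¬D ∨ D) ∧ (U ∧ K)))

D=F; U=T; G=T; P=F; K=T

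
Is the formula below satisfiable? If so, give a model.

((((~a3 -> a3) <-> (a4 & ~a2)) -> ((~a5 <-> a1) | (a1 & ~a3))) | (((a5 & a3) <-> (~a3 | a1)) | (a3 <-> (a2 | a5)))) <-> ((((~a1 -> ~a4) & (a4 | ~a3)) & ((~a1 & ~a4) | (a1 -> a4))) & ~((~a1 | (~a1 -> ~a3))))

a1 = False; a2 = True; a3 = False; a4 = True; a5 = False

  ((((~a3 -> a3) <-> (a4 & ~a2)) -> ((~a5 <-> a1) | (a1 & ~a3))) | (((a5 & a3) <-> (~a3 | a1)) | (a3 <-> (a2 | a5)))) <-> ((((~a1 -> ~a4) & (a4 | ~a3)) & ((~a1 & ~a4) | (a1 -> a4))) & ~((~a1 | (~a1 -> ~a3)))) = True
    (((~a3 -> a3) <-> (a4 & ~a2)) -> ((~a5 <-> a1) | (a1 & ~a3))) | (((a5 & a3) <-> (~a3 | a1)) | (a3 <-> (a2 | a5))) = False
      ((~a3 -> a3) <-> (a4 & ~a2)) -> ((~a5 <-> a1) | (a1 & ~a3)) = False
        (~a3 -> a3) <-> (a4 & ~a2) = True
          ~a3 -> a3 = False
            ~a3 = True
          a4 & ~a2 = False
            ~a2 = False
        (~a5 <-> a1) | (a1 & ~a3) = False
          ~a5 <-> a1 = False
            ~a5 = True
          a1 & ~a3 = False
            ~a3 = True
      ((a5 & a3) <-> (~a3 | a1)) | (a3 <-> (a2 | a5)) = False
        (a5 & a3) <-> (~a3 | a1) = False
          a5 & a3 = False
          ~a3 | a1 = True
            ~a3 = True
        a3 <-> (a2 | a5) = False
          a2 | a5 = True
    (((~a1 -> ~a4) & (a4 | ~a3)) & ((~a1 & ~a4) | (a1 -> a4))) & ~((~a1 | (~a1 -> ~a3))) = False
      ((~a1 -> ~a4) & (a4 | ~a3)) & ((~a1 & ~a4) | (a1 -> a4)) = False
        (~a1 -> ~a4) & (a4 | ~a3) = False
          ~a1 -> ~a4 = False
            ~a1 = True
            ~a4 = False
          a4 | ~a3 = True
            ~a3 = True
        (~a1 & ~a4) | (a1 -> a4) = True
          ~a1 & ~a4 = False
            ~a1 = True
            ~a4 = False
          a1 -> a4 = True
      ~((~a1 | (~a1 -> ~a3))) = False
        ~a1 | (~a1 -> ~a3) = True
          ~a1 = True
          ~a1 -> ~a3 = True
            ~a1 = True
            ~a3 = True
The formula evaluates to True.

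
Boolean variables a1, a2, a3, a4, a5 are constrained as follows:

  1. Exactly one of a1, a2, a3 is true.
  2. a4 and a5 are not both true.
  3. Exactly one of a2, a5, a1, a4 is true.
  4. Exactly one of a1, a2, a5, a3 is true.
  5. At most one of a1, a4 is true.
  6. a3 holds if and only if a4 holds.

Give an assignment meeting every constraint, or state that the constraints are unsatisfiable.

a1 = False; a2 = False; a3 = True; a4 = True; a5 = False

  (1) {a1, a2, a3}: 1 true — exactly one ✓
  (2) a4=T, a5=F — not both ✓
  (3) {a2, a5, a1, a4}: 1 true — exactly one ✓
  (4) {a1, a2, a5, a3}: 1 true — exactly one ✓
  (5) {a1, a4}: 1 true — at most one ✓
  (6) a3=T, a4=T — same ✓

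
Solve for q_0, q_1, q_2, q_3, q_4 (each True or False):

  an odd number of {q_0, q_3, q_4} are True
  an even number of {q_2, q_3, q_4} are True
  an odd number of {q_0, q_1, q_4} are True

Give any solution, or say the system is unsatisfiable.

q_0 = True; q_1 = False; q_2 = False; q_3 = False; q_4 = False

{q_0, q_3, q_4}: 1 true → odd ✓
{q_2, q_3, q_4}: 0 true → even ✓
{q_0, q_1, q_4}: 1 true → odd ✓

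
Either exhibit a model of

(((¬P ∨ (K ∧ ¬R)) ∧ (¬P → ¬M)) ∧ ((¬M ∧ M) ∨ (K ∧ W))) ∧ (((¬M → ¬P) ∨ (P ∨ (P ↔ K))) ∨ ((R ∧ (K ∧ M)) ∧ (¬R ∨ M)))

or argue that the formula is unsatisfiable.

R = False; M = False; W = True; P = True; K = True

  ((¬P ∨ (K ∧ ¬R)) ∧ (¬P → ¬M)) ∧ ((¬M ∧ M) ∨ (K ∧ W)) = True
    (¬P ∨ (K ∧ ¬R)) ∧ (¬P → ¬M) = True
      ¬P ∨ (K ∧ ¬R) = True
        ¬P = False
        K ∧ ¬R = True
          ¬R = True
      ¬P → ¬M = True
        ¬P = False
        ¬M = True
    (¬M ∧ M) ∨ (K ∧ W) = True
      ¬M ∧ M = False
        ¬M = True
      K ∧ W = True
  ((¬M → ¬P) ∨ (P ∨ (P ↔ K))) ∨ ((R ∧ (K ∧ M)) ∧ (¬R ∨ M)) = True
    (¬M → ¬P) ∨ (P ∨ (P ↔ K)) = True
      ¬M → ¬P = False
        ¬M = True
        ¬P = False
      P ∨ (P ↔ K) = True
        P ↔ K = True
    (R ∧ (K ∧ M)) ∧ (¬R ∨ M) = False
      R ∧ (K ∧ M) = False
        K ∧ M = False
      ¬R ∨ M = True
        ¬R = True
Both conjuncts True, so the formula holds.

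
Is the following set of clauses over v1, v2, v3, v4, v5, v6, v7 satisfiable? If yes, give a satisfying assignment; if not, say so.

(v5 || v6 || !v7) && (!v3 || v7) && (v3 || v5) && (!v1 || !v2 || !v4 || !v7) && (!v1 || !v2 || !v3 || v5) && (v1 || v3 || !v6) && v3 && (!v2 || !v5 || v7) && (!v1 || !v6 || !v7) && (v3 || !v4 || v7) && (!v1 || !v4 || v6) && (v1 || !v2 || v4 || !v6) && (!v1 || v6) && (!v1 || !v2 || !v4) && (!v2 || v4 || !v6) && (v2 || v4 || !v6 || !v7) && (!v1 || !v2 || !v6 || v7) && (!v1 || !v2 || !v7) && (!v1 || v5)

Unit clause (v3) forces v3 = True.
In (!v3 || v7) only v7 is left, so v7 = True.
Try v1 = True:
  (!v1 || !v6 || !v7) forces v6 = False.
  clause (!v1 || v6) is falsified — backtrack.
So v1 = False.
Set v2 = False.
Set v4 = True.
Set v5 = True.
Set v6 = False.
All clauses satisfied.

v1 = False, v2 = False, v3 = True, v4 = True, v5 = True, v6 = False, v7 = True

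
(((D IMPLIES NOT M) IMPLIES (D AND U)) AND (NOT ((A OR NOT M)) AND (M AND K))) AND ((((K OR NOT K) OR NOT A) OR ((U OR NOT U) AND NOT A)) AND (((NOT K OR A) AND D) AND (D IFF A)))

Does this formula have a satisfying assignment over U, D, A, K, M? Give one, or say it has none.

Case A = True: the conjunct NOT ((A OR NOT M)) becomes NOT ((True OR NOT M)) = False.
Case A = False: the formula simplifies to (((D IMPLIES NOT M) IMPLIES (D AND U)) AND (NOT (NOT M) AND (M AND K))) AND ((NOT K AND D) AND NOT D).
  D = True: the conjunct NOT D is False.
  D = False: the conjunct (D IMPLIES NOT M) IMPLIES (D AND U) becomes (False IMPLIES NOT M) IMPLIES (False AND U) = False.
Both cases fail — unsatisfiable.

Unsatisfiable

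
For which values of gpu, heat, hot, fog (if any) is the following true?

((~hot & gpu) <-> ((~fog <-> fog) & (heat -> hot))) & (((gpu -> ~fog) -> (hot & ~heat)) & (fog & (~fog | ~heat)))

gpu = False; heat = False; hot = True; fog = True

  (~hot & gpu) <-> ((~fog <-> fog) & (heat -> hot)) = True
    ~hot & gpu = False
      ~hot = False
    (~fog <-> fog) & (heat -> hot) = False
      ~fog <-> fog = False
        ~fog = False
      heat -> hot = True
  ((gpu -> ~fog) -> (hot & ~heat)) & (fog & (~fog | ~heat)) = True
    (gpu -> ~fog) -> (hot & ~heat) = True
      gpu -> ~fog = True
        ~fog = False
      hot & ~heat = True
        ~heat = True
    fog & (~fog | ~heat) = True
      ~fog | ~heat = True
        ~fog = False
        ~heat = True
Both conjuncts True, so the formula holds.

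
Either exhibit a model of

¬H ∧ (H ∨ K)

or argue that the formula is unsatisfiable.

K = True, H = False

  ¬H = True
  H ∨ K = True
Both conjuncts True, so the formula holds.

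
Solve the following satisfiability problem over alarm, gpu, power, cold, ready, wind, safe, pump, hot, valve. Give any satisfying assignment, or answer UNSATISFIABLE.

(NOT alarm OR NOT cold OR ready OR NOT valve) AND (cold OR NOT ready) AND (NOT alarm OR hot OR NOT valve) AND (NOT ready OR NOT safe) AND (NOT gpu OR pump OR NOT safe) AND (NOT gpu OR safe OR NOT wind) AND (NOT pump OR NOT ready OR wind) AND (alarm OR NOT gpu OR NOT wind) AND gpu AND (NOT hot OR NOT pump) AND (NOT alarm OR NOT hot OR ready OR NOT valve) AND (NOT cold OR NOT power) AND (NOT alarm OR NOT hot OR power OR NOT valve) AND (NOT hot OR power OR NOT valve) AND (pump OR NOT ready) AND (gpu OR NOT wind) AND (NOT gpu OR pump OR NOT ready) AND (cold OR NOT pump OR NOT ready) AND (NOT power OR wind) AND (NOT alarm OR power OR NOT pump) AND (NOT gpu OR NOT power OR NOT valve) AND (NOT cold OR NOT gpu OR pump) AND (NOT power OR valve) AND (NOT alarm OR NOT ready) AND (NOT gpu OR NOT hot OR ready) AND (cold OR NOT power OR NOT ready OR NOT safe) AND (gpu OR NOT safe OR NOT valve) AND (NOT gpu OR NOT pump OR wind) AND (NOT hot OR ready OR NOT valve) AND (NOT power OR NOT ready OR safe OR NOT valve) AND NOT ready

Unit clause (gpu) forces gpu = True.
Unit clause (NOT ready) forces ready = False.
In (NOT gpu OR NOT hot OR ready) only NOT hot is left, so hot = False.
Set alarm = True.
  then (NOT alarm OR hot OR NOT valve) forces valve = False.
  then (NOT power OR valve) forces power = False.
  then (NOT alarm OR power OR NOT pump) forces pump = False.
  then (NOT cold OR NOT gpu OR pump) forces cold = False.
  then (NOT gpu OR pump OR NOT safe) forces safe = False.
  then (NOT gpu OR safe OR NOT wind) forces wind = False.
All clauses satisfied.

alarm = True, gpu = True, power = False, cold = False, ready = False, wind = False, safe = False, pump = False, hot = False, valve = False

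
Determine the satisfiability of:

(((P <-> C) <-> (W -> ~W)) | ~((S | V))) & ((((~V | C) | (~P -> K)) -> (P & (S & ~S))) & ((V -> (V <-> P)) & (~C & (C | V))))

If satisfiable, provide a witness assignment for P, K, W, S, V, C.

The formula is unsatisfiable.

Case C = True: the conjunct ~C is False.
Case C = False: the formula simplifies to ((~P <-> (W -> ~W)) | ~((S | V))) & (((~V | (~P -> K)) -> (P & (S & ~S))) & ((V -> (V <-> P)) & V)).
  V = True: simplifies to (~P <-> (W -> ~W)) & (((~P -> K) -> (P & (S & ~S))) & P).
    P = True: simplifies to ~((W -> ~W)) & (S & ~S).
      S = True: the conjunct ~S is False.
      S = False: the conjunct S is False.
    P = False: the conjunct P is False.
  V = False: the conjunct V is False.
Both cases fail — unsatisfiable.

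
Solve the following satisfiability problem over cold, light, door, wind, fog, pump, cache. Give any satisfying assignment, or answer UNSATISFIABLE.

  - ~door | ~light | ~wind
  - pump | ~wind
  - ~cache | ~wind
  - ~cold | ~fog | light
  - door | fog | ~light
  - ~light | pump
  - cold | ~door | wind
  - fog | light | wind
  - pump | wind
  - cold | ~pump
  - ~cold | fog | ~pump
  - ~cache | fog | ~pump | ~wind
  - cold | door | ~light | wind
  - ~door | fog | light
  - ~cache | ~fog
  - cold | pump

Try cold = False:
  (cold | ~pump) forces pump = False.
  clause (cold | pump) is falsified — backtrack.
So cold = True.
Try light = False:
  (~cold | ~fog | light) forces fog = False.
  (fog | light | wind) forces wind = True.
  (pump | ~wind) forces pump = True.
  clause (~cold | fog | ~pump) is falsified — backtrack.
So light = True.
  then (~light | pump) forces pump = True.
  then (~cold | fog | ~pump) forces fog = True.
  then (~cache | ~fog) forces cache = False.
Set door = False.
Set wind = False.
All clauses satisfied.

cold = True, light = True, door = False, wind = False, fog = True, pump = True, cache = False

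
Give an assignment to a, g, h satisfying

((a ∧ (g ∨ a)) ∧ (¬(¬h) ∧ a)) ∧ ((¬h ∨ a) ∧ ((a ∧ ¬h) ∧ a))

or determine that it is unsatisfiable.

Unsatisfiable

Case h = True: the conjunct ¬h is False.
Case h = False: the conjunct ¬(¬h) becomes ¬(¬False) = False.
Both cases fail — unsatisfiable.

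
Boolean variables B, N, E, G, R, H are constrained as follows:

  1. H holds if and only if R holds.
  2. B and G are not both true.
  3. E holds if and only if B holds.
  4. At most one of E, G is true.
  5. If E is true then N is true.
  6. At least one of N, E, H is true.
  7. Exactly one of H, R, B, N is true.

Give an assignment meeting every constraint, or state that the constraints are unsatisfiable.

B = False, N = True, E = False, G = False, R = False, H = False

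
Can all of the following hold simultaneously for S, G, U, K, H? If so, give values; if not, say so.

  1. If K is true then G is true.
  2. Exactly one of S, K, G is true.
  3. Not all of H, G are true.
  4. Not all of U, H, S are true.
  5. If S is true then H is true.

S=F; G=T; U=T; K=F; H=F

  (1) K=F ⇒ G: vacuous ✓
  (2) {S, K, G}: 1 true — exactly one ✓
  (3) {H, G}: 1/2 true — not all ✓
  (4) {U, H, S}: 1/3 true — not all ✓
  (5) S=F ⇒ H: vacuous ✓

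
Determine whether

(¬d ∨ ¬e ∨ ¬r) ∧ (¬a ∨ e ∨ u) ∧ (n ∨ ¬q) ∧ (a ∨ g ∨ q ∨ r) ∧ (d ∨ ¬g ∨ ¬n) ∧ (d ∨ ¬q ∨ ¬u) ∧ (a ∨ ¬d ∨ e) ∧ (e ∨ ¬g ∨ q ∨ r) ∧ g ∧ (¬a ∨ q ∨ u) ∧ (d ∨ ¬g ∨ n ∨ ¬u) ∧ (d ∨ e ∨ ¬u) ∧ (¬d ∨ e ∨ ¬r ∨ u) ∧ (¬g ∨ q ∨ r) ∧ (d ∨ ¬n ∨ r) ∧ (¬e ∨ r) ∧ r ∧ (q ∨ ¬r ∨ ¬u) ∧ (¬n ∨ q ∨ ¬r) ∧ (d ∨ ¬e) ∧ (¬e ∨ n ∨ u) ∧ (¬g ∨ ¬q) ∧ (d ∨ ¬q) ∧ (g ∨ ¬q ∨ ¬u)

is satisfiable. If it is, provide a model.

g=T, n=F, a=F, u=F, e=F, d=F, r=T, q=F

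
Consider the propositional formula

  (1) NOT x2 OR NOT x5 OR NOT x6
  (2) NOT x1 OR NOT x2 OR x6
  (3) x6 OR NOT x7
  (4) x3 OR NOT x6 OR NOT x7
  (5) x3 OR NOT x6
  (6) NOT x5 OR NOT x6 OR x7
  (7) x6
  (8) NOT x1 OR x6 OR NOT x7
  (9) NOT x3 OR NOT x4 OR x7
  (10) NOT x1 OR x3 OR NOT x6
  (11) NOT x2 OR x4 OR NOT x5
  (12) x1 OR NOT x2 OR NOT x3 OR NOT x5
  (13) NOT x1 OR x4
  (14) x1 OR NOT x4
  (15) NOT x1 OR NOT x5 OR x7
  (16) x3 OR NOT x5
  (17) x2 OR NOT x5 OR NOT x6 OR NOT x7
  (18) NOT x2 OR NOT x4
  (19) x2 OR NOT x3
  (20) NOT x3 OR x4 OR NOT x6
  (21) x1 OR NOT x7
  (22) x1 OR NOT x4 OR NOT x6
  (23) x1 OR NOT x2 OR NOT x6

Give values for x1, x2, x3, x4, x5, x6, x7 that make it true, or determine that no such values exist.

Unsatisfiable — no assignment works.

Case x6 = True:
  (x3 OR NOT x6) forces x3 = True.
  (x2 OR NOT x3) forces x2 = True.
  (NOT x2 OR NOT x5 OR NOT x6) forces x5 = False.
  (NOT x2 OR NOT x4) forces x4 = False.
  Clause (NOT x3 OR x4 OR NOT x6) is falsified — contradiction.
Case x6 = False:
  Clause (x6) is falsified — contradiction.
Both cases fail, so the formula is unsatisfiable.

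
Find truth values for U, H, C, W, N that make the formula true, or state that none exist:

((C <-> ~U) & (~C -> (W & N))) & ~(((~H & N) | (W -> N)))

U = False, H = False, C = True, W = True, N = False

  (C <-> ~U) & (~C -> (W & N)) = True
    C <-> ~U = True
      ~U = True
    ~C -> (W & N) = True
      ~C = False
      W & N = False
  ~(((~H & N) | (W -> N))) = True
    (~H & N) | (W -> N) = False
      ~H & N = False
        ~H = True
      W -> N = False
Both conjuncts True, so the formula holds.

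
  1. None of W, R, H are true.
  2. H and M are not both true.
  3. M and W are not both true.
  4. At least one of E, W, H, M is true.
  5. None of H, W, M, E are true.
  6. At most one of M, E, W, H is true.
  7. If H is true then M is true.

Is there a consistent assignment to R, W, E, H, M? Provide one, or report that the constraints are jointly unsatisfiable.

No satisfying assignment exists.

Case R = True:
  Constraint (1) is violated (R=T) — contradiction.
Case R = False:
  (1) forces W = False.
  (1) forces H = False.
  (5) forces M = False.
  (4) with W=F, H=F, M=F forces E = True.
  Constraint (5) is violated (E=T) — contradiction.
Both cases fail — unsatisfiable.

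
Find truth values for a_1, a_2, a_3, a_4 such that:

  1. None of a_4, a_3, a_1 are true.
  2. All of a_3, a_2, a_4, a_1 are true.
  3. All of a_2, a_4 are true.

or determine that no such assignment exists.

Case a_1 = True:
  Constraint (1) is violated (a_1=T) — contradiction.
Case a_1 = False:
  Constraint (2) is violated (a_1=F) — contradiction.
Both cases fail — unsatisfiable.

No satisfying assignment exists.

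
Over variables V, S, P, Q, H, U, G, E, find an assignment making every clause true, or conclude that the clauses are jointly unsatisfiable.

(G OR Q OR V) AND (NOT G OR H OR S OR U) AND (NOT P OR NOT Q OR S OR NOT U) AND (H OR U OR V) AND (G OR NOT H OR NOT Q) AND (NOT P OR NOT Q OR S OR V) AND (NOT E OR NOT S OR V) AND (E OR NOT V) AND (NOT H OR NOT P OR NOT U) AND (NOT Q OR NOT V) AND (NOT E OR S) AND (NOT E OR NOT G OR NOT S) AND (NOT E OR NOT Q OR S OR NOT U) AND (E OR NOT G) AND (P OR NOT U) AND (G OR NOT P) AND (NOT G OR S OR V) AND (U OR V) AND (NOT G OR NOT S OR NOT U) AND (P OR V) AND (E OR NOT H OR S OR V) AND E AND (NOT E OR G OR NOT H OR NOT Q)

V = True, S = True, P = False, Q = False, H = False, U = False, G = False, E = True

Unit clause (E) forces E = True.
In (NOT E OR S) only S is left, so S = True.
In (NOT E OR NOT G OR NOT S) only NOT G is left, so G = False.
In (G OR NOT P) only NOT P is left, so P = False.
In (P OR V) only V is left, so V = True.
In (NOT Q OR NOT V) only NOT Q is left, so Q = False.
In (P OR NOT U) only NOT U is left, so U = False.
Set H = False.
All clauses satisfied.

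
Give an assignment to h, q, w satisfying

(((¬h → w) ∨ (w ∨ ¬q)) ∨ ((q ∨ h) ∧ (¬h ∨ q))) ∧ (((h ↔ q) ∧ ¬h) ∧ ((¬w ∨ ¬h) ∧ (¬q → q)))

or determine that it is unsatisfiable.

No satisfying assignment exists.

Case q = True: the formula simplifies to (h ∧ ¬h) ∧ (¬w ∨ ¬h).
  h = True: the conjunct ¬h is False.
  h = False: the conjunct h is False.
Case q = False: the conjunct ¬q → q becomes ¬False → False = False.
Both cases fail — unsatisfiable.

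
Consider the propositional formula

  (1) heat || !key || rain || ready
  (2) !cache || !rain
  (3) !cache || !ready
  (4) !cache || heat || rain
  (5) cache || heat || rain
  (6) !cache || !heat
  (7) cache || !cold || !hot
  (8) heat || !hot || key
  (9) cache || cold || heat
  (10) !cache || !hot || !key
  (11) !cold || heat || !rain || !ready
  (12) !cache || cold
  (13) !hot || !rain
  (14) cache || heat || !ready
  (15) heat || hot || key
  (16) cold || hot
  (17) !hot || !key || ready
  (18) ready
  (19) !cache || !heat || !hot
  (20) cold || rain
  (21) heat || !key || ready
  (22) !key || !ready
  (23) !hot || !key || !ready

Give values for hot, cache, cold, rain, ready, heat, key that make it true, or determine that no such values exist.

hot: False, cache: False, cold: True, rain: False, ready: True, heat: True, key: False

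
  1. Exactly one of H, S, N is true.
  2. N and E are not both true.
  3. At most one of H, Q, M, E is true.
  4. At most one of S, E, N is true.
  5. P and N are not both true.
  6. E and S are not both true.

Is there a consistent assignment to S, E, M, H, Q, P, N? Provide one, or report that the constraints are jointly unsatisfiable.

S=T, E=F, M=T, H=F, Q=F, P=T, N=F

  (1) {H, S, N}: 1 true — exactly one ✓
  (2) N=F, E=F — not both ✓
  (3) {H, Q, M, E}: 1 true — at most one ✓
  (4) {S, E, N}: 1 true — at most one ✓
  (5) P=T, N=F — not both ✓
  (6) E=F, S=T — not both ✓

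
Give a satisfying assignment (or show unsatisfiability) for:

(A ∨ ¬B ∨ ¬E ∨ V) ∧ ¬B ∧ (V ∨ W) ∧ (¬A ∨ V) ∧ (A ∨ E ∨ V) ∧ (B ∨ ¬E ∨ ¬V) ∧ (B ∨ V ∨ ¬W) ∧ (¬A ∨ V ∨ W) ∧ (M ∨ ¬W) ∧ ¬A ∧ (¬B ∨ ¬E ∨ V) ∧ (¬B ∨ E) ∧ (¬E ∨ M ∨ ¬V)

Unit clause (¬B) forces B = False.
Unit clause (¬A) forces A = False.
Try E = True:
  (B ∨ ¬E ∨ ¬V) forces V = False.
  (V ∨ W) forces W = True.
  clause (B ∨ V ∨ ¬W) is falsified — backtrack.
So E = False.
  then (A ∨ E ∨ V) forces V = True.
Set M = False.
  then (M ∨ ¬W) forces W = False.
All clauses satisfied.

E = False, B = False, M = False, A = False, W = False, V = True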